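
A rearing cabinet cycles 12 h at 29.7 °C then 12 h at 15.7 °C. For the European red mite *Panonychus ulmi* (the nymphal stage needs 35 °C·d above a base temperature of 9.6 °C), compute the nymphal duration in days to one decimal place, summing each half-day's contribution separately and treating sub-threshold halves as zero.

2.7 days

Day half: max(0, 29.7 − 9.6) × 0.5 = 20.1 × 0.5 = 10.05 DD.
Night half: max(0, 15.7 − 9.6) × 0.5 = 6.1 × 0.5 = 3.05 DD.
Per 24 h: 13.10 DD/day.
Duration = 35 / 13.10 = 2.672 ≈ 2.7 days.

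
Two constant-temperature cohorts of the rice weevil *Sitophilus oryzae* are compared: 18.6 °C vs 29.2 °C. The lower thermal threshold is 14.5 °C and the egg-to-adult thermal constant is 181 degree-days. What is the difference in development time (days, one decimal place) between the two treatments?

31.8 days

At 18.6 °C: 181 / (18.6 − 14.5) = 181 / 4.1 = 44.146 d.
At 29.2 °C: 181 / (29.2 − 14.5) = 181 / 14.7 = 12.313 d.
Difference = |44.146 − 12.313| = 31.833 ≈ 31.8 days.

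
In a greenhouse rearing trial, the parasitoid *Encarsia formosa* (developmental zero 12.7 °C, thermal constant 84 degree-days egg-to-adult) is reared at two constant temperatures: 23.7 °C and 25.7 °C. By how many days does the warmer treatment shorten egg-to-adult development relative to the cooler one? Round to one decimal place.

1.2 days

At 23.7 °C: 84 / (23.7 − 12.7) = 84 / 11.0 = 7.636 d.
At 25.7 °C: 84 / (25.7 − 12.7) = 84 / 13.0 = 6.462 d.
Difference = |7.636 − 6.462| = 1.175 ≈ 1.2 days.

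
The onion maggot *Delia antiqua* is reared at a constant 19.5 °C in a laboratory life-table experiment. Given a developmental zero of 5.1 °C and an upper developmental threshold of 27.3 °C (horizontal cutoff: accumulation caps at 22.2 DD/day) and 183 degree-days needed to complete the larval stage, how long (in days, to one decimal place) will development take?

12.7 days

Daily accumulation = 19.5 − 5.1 = 14.4 DD/day.
Duration = 183 / 14.4 = 12.708 ≈ 12.7 days.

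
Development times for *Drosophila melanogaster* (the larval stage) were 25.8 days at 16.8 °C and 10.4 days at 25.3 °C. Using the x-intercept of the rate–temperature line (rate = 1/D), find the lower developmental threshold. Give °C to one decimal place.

Linear rate model ⇒ the product D·(T − T_b) is constant across temperatures.
25.8·(16.8 − T_b) = 10.4·(25.3 − T_b)
T_b = (25.8·16.8 − 10.4·25.3) / (25.8 − 10.4) = 170.32 / 15.4 = 11.060 °C ≈ 11.1 °C.

11.1 °C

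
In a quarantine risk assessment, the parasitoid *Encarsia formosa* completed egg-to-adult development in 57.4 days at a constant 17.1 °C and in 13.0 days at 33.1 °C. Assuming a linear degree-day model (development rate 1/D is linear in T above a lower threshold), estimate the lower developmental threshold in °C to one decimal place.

12.4 °C

Equal thermal constants: D₁(T₁ − T_b) = D₂(T₂ − T_b).
57.4·(17.1 − T_b) = 13.0·(33.1 − T_b)
T_b = (57.4·17.1 − 13.0·33.1) / (57.4 − 13.0) = 551.24 / 44.4 = 12.415 °C ≈ 12.4 °C.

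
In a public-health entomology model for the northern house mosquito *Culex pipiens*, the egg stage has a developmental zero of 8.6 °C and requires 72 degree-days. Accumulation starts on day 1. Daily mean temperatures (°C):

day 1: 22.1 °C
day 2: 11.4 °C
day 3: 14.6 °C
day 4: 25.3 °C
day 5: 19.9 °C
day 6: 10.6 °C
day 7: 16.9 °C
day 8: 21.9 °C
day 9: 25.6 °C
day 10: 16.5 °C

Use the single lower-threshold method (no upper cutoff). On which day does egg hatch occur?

day 8

Daily DD above 8.6 °C: 13.5, 2.8, 6.0, 16.7, 11.3, 2.0, 8.3, 13.3, 17.0, 7.9.
Cumulative: 13.5, 16.3, 22.3, 39.0, 50.3, 52.3, 60.6, 73.9, 90.9, 98.8.
The total first reaches 72 DD on day 8.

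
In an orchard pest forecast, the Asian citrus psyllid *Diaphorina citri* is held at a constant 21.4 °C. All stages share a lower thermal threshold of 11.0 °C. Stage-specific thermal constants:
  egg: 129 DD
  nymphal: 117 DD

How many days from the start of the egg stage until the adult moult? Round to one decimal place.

23.7 days

Daily accumulation at 21.4 °C = 21.4 − 11.0 = 10.4 DD/day.
Total K = 129 + 117 = 246 DD.
Total duration = 246 / 10.4 = 23.654 ≈ 23.7 days.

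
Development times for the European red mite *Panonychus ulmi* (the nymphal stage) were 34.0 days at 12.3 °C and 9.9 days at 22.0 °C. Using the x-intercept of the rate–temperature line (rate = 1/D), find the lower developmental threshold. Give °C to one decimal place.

8.3 °C

Under the model K = D·(T − T_b), so D₁·(T₁ − T_b) = D₂·(T₂ − T_b).
34.0·(12.3 − T_b) = 9.9·(22.0 − T_b)
T_b = (34.0·12.3 − 9.9·22.0) / (34.0 − 9.9) = 200.40 / 24.1 = 8.315 °C ≈ 8.3 °C.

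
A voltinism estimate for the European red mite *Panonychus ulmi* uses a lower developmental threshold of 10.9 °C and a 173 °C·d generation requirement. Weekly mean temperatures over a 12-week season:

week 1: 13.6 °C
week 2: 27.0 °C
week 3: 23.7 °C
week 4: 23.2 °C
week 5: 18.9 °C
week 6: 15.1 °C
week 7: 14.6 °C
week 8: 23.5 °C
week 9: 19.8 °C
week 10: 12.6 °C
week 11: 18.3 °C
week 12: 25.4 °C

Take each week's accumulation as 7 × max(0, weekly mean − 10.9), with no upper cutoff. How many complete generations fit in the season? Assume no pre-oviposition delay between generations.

Weekly DD (7 × max(0, T̄ − 10.9)): 18.9, 112.7, 89.6, 86.1, 56.0, 29.4, 25.9, 88.2, 62.3, 11.9, 51.8, 101.5.
Season total = 734.3 DD.
Complete generations = ⌊734.3 / 173⌋ = 4.

4 generations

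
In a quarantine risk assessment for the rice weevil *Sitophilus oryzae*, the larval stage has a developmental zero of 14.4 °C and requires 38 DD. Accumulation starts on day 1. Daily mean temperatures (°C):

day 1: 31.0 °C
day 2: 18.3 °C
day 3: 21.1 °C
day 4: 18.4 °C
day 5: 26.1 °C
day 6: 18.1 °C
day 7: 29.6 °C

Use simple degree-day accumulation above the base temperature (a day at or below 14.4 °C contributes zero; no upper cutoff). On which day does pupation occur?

Daily DD above 14.4 °C: 16.6, 3.9, 6.7, 4.0, 11.7, 3.7, 15.2.
Cumulative: 16.6, 20.5, 27.2, 31.2, 42.9, 46.6, 61.8.
The total first reaches 38 DD on day 5.

day 5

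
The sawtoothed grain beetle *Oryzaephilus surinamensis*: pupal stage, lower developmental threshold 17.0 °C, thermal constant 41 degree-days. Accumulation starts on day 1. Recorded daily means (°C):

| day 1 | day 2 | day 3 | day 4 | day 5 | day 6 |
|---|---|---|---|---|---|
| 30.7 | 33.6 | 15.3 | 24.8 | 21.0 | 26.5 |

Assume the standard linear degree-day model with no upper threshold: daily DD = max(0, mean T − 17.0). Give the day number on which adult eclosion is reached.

Daily DD above 17.0 °C: 13.7, 16.6, 0.0, 7.8, 4.0, 9.5.
Cumulative: 13.7, 30.3, 30.3, 38.1, 42.1, 51.6.
The total first reaches 41 DD on day 5.

day 5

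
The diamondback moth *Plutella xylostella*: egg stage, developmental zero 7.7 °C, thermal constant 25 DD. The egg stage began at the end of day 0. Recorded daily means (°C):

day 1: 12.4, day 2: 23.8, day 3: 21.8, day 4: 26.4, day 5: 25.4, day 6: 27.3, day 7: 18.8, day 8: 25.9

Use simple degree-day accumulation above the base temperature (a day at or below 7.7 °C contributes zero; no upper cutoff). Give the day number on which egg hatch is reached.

Daily DD above 7.7 °C: 4.7, 16.1, 14.1, 18.7, 17.7, 19.6, 11.1, 18.2.
Cumulative: 4.7, 20.8, 34.9, 53.6, 71.3, 90.9, 102.0, 120.2.
The total first reaches 25 DD on day 3.

day 3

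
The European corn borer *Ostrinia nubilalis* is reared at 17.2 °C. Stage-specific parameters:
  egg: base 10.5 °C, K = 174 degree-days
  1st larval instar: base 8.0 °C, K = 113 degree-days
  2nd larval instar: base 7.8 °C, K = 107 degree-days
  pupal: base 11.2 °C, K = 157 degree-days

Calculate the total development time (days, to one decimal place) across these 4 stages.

75.8 days

egg: 174 / (17.2 − 10.5) = 174 / 6.7 = 25.970 d.
1st larval instar: 113 / (17.2 − 8.0) = 113 / 9.2 = 12.283 d.
2nd larval instar: 107 / (17.2 − 7.8) = 107 / 9.4 = 11.383 d.
pupal: 157 / (17.2 − 11.2) = 157 / 6.0 = 26.167 d.
Sum = 75.802 ≈ 75.8 days.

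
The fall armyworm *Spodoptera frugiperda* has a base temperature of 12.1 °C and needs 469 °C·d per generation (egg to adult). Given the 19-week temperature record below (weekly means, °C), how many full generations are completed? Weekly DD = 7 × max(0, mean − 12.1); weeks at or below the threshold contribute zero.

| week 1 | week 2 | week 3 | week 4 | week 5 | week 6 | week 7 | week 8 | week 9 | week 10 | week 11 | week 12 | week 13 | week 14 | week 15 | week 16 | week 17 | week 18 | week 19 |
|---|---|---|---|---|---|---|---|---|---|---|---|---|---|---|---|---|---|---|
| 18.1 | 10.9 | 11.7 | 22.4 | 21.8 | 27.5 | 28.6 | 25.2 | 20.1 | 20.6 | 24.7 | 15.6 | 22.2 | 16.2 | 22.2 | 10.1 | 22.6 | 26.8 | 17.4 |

Weekly DD (7 × max(0, T̄ − 12.1)): 42.0, 0.0, 0.0, 72.1, 67.9, 107.8, 115.5, 91.7, 56.0, 59.5, 88.2, 24.5, 70.7, 28.7, 70.7, 0.0, 73.5, 102.9, 37.1.
Season total = 1108.8 DD.
Complete generations = ⌊1108.8 / 469⌋ = 2.

2 generations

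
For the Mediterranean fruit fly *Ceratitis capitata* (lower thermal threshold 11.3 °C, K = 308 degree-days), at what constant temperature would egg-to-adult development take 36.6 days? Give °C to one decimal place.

Required daily accumulation = 308 / 36.6 = 8.415 DD/day.
T = T_base + 8.415 = 11.3 + 8.415 = 19.715 ≈ 19.7 °C.

19.7 °C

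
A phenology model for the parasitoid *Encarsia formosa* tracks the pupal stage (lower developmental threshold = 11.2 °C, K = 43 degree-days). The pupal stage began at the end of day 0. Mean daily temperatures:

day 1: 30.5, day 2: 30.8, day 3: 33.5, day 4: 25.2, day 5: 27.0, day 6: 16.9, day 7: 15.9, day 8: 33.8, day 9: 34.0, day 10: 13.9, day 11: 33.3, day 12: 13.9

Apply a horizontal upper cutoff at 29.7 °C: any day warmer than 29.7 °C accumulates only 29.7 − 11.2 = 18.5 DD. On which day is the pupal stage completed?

day 3

Daily DD above 11.2 °C (capped at 18.5): 18.5, 18.5, 18.5, 14.0, 15.8, 5.7, 4.7, 18.5, 18.5, 2.7, 18.5, 2.7.
Cumulative: 18.5, 37.0, 55.5, 69.5, 85.3, 91.0, 95.7, 114.2, 132.7, 135.4, 153.9, 156.6.
The total first reaches 43 DD on day 3.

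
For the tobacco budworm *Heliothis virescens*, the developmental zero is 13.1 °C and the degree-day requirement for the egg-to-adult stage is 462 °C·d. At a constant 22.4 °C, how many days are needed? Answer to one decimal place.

Daily accumulation = 22.4 − 13.1 = 9.3 DD/day.
Duration = 462 / 9.3 = 49.677 ≈ 49.7 days.

49.7 days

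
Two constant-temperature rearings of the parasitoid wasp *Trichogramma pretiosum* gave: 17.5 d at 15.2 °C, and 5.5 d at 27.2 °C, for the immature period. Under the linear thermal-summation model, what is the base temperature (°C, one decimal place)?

Under the model K = D·(T − T_b), so D₁·(T₁ − T_b) = D₂·(T₂ − T_b).
17.5·(15.2 − T_b) = 5.5·(27.2 − T_b)
T_b = (17.5·15.2 − 5.5·27.2) / (17.5 − 5.5) = 116.40 / 12.0 = 9.700 °C ≈ 9.7 °C.

9.7 °C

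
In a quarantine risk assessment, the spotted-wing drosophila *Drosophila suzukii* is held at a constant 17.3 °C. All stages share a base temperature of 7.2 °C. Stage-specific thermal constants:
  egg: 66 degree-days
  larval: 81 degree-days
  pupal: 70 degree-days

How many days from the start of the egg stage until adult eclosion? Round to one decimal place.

Daily accumulation at 17.3 °C = 17.3 − 7.2 = 10.1 DD/day.
Total K = 66 + 81 + 70 = 217 DD.
Total duration = 217 / 10.1 = 21.485 ≈ 21.5 days.

21.5 days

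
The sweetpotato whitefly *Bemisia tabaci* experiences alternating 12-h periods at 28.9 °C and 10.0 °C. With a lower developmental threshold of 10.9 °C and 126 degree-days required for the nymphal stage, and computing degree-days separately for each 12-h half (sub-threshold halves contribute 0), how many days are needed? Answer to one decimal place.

Day half: max(0, 28.9 − 10.9) × 0.5 = 18.0 × 0.5 = 9.00 DD.
Night half: max(0, 10.0 − 10.9) × 0.5 = 0.0 × 0.5 = 0.00 DD.
Per 24 h: 9.00 DD/day.
Duration = 126 / 9.00 = 14.000 ≈ 14.0 days.

14.0 days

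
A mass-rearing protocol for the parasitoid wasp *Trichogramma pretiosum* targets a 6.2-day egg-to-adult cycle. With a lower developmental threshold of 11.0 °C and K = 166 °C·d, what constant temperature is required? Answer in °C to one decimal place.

Required daily accumulation = 166 / 6.2 = 26.774 DD/day.
T = T_base + 26.774 = 11.0 + 26.774 = 37.774 ≈ 37.8 °C.

37.8 °C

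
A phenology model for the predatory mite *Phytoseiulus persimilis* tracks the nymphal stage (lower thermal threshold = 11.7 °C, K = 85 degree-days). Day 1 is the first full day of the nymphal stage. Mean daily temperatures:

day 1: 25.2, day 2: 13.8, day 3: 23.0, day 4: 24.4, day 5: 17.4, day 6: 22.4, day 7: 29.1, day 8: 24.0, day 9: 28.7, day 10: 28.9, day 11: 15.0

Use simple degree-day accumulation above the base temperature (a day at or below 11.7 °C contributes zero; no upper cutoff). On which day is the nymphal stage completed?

day 8

Daily DD above 11.7 °C: 13.5, 2.1, 11.3, 12.7, 5.7, 10.7, 17.4, 12.3, 17.0, 17.2, 3.3.
Cumulative: 13.5, 15.6, 26.9, 39.6, 45.3, 56.0, 73.4, 85.7, 102.7, 119.9, 123.2.
The total first reaches 85 DD on day 8.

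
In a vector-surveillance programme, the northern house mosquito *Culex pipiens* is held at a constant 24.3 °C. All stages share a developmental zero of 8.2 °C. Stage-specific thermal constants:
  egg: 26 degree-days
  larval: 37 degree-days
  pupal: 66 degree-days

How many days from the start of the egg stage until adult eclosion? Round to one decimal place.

8.0 days

Daily accumulation at 24.3 °C = 24.3 − 8.2 = 16.1 DD/day.
Total K = 26 + 37 + 66 = 129 DD.
Total duration = 129 / 16.1 = 8.012 ≈ 8.0 days.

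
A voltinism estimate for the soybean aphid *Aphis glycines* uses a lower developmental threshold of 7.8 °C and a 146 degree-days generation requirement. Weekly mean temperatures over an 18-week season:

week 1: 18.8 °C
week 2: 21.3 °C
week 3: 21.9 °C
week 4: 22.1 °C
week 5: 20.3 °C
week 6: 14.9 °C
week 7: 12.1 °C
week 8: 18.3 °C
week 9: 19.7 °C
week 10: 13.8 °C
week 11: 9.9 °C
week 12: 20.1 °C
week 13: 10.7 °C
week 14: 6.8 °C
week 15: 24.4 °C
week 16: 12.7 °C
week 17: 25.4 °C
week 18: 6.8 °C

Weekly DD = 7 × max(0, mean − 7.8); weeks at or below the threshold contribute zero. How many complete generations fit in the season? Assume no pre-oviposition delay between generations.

7 generations

Weekly DD (7 × max(0, T̄ − 7.8)): 77.0, 94.5, 98.7, 100.1, 87.5, 49.7, 30.1, 73.5, 83.3, 42.0, 14.7, 86.1, 20.3, 0.0, 116.2, 34.3, 123.2, 0.0.
Season total = 1131.2 DD.
Complete generations = ⌊1131.2 / 146⌋ = 7.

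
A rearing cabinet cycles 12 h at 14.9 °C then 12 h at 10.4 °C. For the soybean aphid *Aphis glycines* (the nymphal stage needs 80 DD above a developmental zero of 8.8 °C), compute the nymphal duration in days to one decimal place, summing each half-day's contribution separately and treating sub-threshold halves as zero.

Day half: max(0, 14.9 − 8.8) × 0.5 = 6.1 × 0.5 = 3.05 DD.
Night half: max(0, 10.4 − 8.8) × 0.5 = 1.6 × 0.5 = 0.80 DD.
Per 24 h: 3.85 DD/day.
Duration = 80 / 3.85 = 20.779 ≈ 20.8 days.

20.8 days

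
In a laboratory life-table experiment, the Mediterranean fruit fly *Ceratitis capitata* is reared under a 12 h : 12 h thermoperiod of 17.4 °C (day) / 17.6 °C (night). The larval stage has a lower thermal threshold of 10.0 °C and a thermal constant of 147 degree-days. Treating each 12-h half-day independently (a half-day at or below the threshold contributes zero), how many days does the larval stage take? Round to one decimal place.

Day half: max(0, 17.4 − 10.0) × 0.5 = 7.4 × 0.5 = 3.70 DD.
Night half: max(0, 17.6 − 10.0) × 0.5 = 7.6 × 0.5 = 3.80 DD.
Per 24 h: 7.50 DD/day.
Duration = 147 / 7.50 = 19.600 ≈ 19.6 days.

19.6 days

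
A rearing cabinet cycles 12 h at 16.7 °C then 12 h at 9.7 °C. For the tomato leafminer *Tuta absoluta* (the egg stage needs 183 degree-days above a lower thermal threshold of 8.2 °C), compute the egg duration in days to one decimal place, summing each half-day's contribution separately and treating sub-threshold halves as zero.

36.6 days

Day half: max(0, 16.7 − 8.2) × 0.5 = 8.5 × 0.5 = 4.25 DD.
Night half: max(0, 9.7 − 8.2) × 0.5 = 1.5 × 0.5 = 0.75 DD.
Per 24 h: 5.00 DD/day.
Duration = 183 / 5.00 = 36.600 ≈ 36.6 days.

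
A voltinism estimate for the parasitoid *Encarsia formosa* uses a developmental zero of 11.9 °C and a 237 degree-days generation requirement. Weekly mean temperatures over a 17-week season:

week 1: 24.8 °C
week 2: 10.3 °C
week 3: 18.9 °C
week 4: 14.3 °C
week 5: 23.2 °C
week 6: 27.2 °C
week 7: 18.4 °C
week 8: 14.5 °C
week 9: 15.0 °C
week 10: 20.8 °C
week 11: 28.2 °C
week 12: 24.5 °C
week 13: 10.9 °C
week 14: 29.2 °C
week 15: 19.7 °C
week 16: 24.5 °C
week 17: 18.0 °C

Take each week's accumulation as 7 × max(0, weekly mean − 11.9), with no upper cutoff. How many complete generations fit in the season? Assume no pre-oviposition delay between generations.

4 generations

Weekly DD (7 × max(0, T̄ − 11.9)): 90.3, 0.0, 49.0, 16.8, 79.1, 107.1, 45.5, 18.2, 21.7, 62.3, 114.1, 88.2, 0.0, 121.1, 54.6, 88.2, 42.7.
Season total = 998.9 DD.
Complete generations = ⌊998.9 / 237⌋ = 4.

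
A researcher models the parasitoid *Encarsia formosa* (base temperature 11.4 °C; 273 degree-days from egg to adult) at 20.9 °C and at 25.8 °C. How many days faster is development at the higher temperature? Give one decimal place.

9.8 days

At 20.9 °C: 273 / (20.9 − 11.4) = 273 / 9.5 = 28.737 d.
At 25.8 °C: 273 / (25.8 − 11.4) = 273 / 14.4 = 18.958 d.
Difference = |28.737 − 18.958| = 9.779 ≈ 9.8 days.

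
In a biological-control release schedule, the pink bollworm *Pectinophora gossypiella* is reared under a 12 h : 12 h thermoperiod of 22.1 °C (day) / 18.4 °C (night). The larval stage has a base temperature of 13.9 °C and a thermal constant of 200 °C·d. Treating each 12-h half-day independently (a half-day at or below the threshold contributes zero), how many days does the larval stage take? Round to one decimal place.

Day half: max(0, 22.1 − 13.9) × 0.5 = 8.2 × 0.5 = 4.10 DD.
Night half: max(0, 18.4 − 13.9) × 0.5 = 4.5 × 0.5 = 2.25 DD.
Per 24 h: 6.35 DD/day.
Duration = 200 / 6.35 = 31.496 ≈ 31.5 days.

31.5 days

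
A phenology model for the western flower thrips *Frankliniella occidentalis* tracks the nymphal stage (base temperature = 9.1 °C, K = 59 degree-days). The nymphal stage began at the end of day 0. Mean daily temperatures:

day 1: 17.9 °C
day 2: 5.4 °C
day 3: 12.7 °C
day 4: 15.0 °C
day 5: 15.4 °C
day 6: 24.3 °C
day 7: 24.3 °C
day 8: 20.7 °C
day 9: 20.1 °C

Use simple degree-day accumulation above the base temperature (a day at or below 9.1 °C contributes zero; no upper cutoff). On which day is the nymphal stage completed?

day 8

Daily DD above 9.1 °C: 8.8, 0.0, 3.6, 5.9, 6.3, 15.2, 15.2, 11.6, 11.0.
Cumulative: 8.8, 8.8, 12.4, 18.3, 24.6, 39.8, 55.0, 66.6, 77.6.
The total first reaches 59 DD on day 8.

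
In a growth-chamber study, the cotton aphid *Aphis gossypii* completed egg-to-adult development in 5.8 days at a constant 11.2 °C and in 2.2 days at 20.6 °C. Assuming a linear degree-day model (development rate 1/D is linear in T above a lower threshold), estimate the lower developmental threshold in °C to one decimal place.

Equal thermal constants: D₁(T₁ − T_b) = D₂(T₂ − T_b).
5.8·(11.2 − T_b) = 2.2·(20.6 − T_b)
T_b = (5.8·11.2 − 2.2·20.6) / (5.8 − 2.2) = 19.64 / 3.6 = 5.456 °C ≈ 5.5 °C.

5.5 °C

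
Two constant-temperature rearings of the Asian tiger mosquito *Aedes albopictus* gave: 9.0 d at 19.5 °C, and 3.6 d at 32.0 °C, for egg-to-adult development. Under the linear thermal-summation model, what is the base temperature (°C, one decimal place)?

Linear rate model ⇒ the product D·(T − T_b) is constant across temperatures.
9.0·(19.5 − T_b) = 3.6·(32.0 − T_b)
T_b = (9.0·19.5 − 3.6·32.0) / (9.0 − 3.6) = 60.30 / 5.4 = 11.167 °C ≈ 11.2 °C.

11.2 °C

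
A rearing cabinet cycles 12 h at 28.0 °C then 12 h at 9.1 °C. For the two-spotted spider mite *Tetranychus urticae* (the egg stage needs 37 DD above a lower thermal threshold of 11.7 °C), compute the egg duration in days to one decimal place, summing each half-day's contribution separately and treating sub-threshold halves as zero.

4.5 days

Day half: max(0, 28.0 − 11.7) × 0.5 = 16.3 × 0.5 = 8.15 DD.
Night half: max(0, 9.1 − 11.7) × 0.5 = 0.0 × 0.5 = 0.00 DD.
Per 24 h: 8.15 DD/day.
Duration = 37 / 8.15 = 4.540 ≈ 4.5 days.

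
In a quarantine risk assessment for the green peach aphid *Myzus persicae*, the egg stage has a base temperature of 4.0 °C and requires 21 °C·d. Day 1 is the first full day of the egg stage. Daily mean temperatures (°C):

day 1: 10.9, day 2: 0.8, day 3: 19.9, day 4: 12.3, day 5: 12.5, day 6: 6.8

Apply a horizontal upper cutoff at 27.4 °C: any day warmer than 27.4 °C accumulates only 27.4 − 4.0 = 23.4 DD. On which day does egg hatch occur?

Daily DD above 4.0 °C (capped at 23.4): 6.9, 0.0, 15.9, 8.3, 8.5, 2.8.
Cumulative: 6.9, 6.9, 22.8, 31.1, 39.6, 42.4.
The total first reaches 21 DD on day 3.

day 3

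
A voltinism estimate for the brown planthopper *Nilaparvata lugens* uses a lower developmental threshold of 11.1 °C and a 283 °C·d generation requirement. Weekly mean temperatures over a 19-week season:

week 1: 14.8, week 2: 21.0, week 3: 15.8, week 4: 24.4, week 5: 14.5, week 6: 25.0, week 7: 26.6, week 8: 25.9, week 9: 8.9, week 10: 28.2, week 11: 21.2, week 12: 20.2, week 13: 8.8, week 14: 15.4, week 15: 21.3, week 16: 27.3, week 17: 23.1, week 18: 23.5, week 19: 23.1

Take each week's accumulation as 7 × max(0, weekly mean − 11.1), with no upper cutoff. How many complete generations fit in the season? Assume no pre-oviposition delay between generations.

Weekly DD (7 × max(0, T̄ − 11.1)): 25.9, 69.3, 32.9, 93.1, 23.8, 97.3, 108.5, 103.6, 0.0, 119.7, 70.7, 63.7, 0.0, 30.1, 71.4, 113.4, 84.0, 86.8, 84.0.
Season total = 1278.2 DD.
Complete generations = ⌊1278.2 / 283⌋ = 4.

4 generations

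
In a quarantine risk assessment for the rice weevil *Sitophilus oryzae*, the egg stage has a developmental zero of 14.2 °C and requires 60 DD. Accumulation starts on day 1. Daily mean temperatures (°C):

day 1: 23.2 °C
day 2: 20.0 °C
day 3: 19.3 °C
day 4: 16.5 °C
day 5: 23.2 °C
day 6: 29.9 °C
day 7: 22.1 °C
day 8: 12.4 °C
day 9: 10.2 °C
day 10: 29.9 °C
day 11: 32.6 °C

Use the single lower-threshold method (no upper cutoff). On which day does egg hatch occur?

day 10

Daily DD above 14.2 °C: 9.0, 5.8, 5.1, 2.3, 9.0, 15.7, 7.9, 0.0, 0.0, 15.7, 18.4.
Cumulative: 9.0, 14.8, 19.9, 22.2, 31.2, 46.9, 54.8, 54.8, 54.8, 70.5, 88.9.
The total first reaches 60 DD on day 10.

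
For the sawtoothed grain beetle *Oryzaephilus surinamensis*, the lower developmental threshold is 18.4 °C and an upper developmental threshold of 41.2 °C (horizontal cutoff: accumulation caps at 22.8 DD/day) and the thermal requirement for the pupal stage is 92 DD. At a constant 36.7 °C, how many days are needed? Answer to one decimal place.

Daily accumulation = 36.7 − 18.4 = 18.3 DD/day.
Duration = 92 / 18.3 = 5.027 ≈ 5.0 days.

5.0 days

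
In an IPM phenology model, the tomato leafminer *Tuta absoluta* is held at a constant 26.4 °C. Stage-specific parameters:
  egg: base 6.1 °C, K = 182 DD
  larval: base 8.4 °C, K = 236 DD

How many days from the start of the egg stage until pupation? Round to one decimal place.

22.1 days

egg: 182 / (26.4 − 6.1) = 182 / 20.3 = 8.966 d.
larval: 236 / (26.4 − 8.4) = 236 / 18.0 = 13.111 d.
Sum = 22.077 ≈ 22.1 days.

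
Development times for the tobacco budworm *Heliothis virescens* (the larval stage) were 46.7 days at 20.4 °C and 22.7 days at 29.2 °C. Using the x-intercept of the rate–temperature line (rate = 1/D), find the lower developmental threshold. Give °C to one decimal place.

12.1 °C

Equal thermal constants: D₁(T₁ − T_b) = D₂(T₂ − T_b).
46.7·(20.4 − T_b) = 22.7·(29.2 − T_b)
T_b = (46.7·20.4 − 22.7·29.2) / (46.7 − 22.7) = 289.84 / 24.0 = 12.077 °C ≈ 12.1 °C.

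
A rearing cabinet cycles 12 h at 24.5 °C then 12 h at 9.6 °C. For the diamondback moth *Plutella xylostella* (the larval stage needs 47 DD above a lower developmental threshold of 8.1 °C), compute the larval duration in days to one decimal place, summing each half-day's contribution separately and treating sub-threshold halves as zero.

Day half: max(0, 24.5 − 8.1) × 0.5 = 16.4 × 0.5 = 8.20 DD.
Night half: max(0, 9.6 − 8.1) × 0.5 = 1.5 × 0.5 = 0.75 DD.
Per 24 h: 8.95 DD/day.
Duration = 47 / 8.95 = 5.251 ≈ 5.3 days.

5.3 days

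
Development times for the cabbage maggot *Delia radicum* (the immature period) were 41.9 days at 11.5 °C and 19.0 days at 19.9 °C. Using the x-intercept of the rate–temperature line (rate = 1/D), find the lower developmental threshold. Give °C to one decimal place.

4.5 °C

Linear rate model ⇒ the product D·(T − T_b) is constant across temperatures.
41.9·(11.5 − T_b) = 19.0·(19.9 − T_b)
T_b = (41.9·11.5 − 19.0·19.9) / (41.9 − 19.0) = 103.75 / 22.9 = 4.531 °C ≈ 4.5 °C.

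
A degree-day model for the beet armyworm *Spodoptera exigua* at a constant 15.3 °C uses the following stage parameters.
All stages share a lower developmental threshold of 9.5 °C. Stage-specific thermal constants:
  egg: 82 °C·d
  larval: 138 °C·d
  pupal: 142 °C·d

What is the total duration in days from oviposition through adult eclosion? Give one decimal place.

Daily accumulation at 15.3 °C = 15.3 − 9.5 = 5.8 DD/day.
Total K = 82 + 138 + 142 = 362 DD.
Total duration = 362 / 5.8 = 62.414 ≈ 62.4 days.

62.4 days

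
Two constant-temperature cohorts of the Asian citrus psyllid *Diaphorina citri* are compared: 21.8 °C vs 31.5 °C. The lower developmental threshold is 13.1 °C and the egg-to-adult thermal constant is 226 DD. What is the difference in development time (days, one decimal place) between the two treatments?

At 21.8 °C: 226 / (21.8 − 13.1) = 226 / 8.7 = 25.977 d.
At 31.5 °C: 226 / (31.5 − 13.1) = 226 / 18.4 = 12.283 d.
Difference = |25.977 − 12.283| = 13.694 ≈ 13.7 days.

13.7 days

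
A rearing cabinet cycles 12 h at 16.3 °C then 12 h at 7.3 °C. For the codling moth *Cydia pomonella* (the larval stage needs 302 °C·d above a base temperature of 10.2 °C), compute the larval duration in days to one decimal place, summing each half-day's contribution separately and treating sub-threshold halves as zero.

Day half: max(0, 16.3 − 10.2) × 0.5 = 6.1 × 0.5 = 3.05 DD.
Night half: max(0, 7.3 − 10.2) × 0.5 = 0.0 × 0.5 = 0.00 DD.
Per 24 h: 3.05 DD/day.
Duration = 302 / 3.05 = 99.016 ≈ 99.0 days.

99.0 days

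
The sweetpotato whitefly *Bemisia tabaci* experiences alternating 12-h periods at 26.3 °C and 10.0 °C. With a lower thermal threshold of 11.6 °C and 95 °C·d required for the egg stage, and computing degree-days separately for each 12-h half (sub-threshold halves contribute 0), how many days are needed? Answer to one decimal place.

Day half: max(0, 26.3 − 11.6) × 0.5 = 14.7 × 0.5 = 7.35 DD.
Night half: max(0, 10.0 − 11.6) × 0.5 = 0.0 × 0.5 = 0.00 DD.
Per 24 h: 7.35 DD/day.
Duration = 95 / 7.35 = 12.925 ≈ 12.9 days.

12.9 days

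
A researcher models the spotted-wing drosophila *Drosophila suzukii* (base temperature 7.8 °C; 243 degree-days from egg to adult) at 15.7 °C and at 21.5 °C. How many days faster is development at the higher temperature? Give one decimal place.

13.0 days

At 15.7 °C: 243 / (15.7 − 7.8) = 243 / 7.9 = 30.759 d.
At 21.5 °C: 243 / (21.5 − 7.8) = 243 / 13.7 = 17.737 d.
Difference = |30.759 − 17.737| = 13.022 ≈ 13.0 days.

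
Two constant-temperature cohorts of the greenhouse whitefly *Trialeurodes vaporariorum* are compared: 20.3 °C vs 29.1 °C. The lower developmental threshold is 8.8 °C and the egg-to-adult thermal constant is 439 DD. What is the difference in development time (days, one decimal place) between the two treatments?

16.5 days

At 20.3 °C: 439 / (20.3 − 8.8) = 439 / 11.5 = 38.174 d.
At 29.1 °C: 439 / (29.1 − 8.8) = 439 / 20.3 = 21.626 d.
Difference = |38.174 − 21.626| = 16.548 ≈ 16.5 days.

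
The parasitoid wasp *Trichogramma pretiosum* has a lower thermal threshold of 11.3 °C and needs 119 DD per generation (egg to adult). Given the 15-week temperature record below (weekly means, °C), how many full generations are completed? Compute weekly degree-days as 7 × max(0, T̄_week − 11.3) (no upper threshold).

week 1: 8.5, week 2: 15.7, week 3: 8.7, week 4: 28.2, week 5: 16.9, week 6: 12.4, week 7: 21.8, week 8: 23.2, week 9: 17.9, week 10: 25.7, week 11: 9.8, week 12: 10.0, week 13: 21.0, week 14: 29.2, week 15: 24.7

Weekly DD (7 × max(0, T̄ − 11.3)): 0.0, 30.8, 0.0, 118.3, 39.2, 7.7, 73.5, 83.3, 46.2, 100.8, 0.0, 0.0, 67.9, 125.3, 93.8.
Season total = 786.8 DD.
Complete generations = ⌊786.8 / 119⌋ = 6.

6 generations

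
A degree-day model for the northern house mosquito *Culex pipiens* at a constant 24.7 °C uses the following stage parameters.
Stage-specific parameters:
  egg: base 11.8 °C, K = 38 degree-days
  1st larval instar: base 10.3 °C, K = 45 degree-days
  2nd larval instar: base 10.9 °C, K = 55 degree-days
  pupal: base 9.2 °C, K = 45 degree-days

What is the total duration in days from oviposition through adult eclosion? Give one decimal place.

egg: 38 / (24.7 − 11.8) = 38 / 12.9 = 2.946 d.
1st larval instar: 45 / (24.7 − 10.3) = 45 / 14.4 = 3.125 d.
2nd larval instar: 55 / (24.7 − 10.9) = 55 / 13.8 = 3.986 d.
pupal: 45 / (24.7 − 9.2) = 45 / 15.5 = 2.903 d.
Sum = 12.959 ≈ 13.0 days.

13.0 days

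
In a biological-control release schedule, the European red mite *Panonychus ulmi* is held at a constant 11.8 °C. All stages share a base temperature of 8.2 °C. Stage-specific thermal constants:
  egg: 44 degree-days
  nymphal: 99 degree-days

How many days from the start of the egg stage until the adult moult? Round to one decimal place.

39.7 days

Daily accumulation at 11.8 °C = 11.8 − 8.2 = 3.6 DD/day.
Total K = 44 + 99 = 143 DD.
Total duration = 143 / 3.6 = 39.722 ≈ 39.7 days.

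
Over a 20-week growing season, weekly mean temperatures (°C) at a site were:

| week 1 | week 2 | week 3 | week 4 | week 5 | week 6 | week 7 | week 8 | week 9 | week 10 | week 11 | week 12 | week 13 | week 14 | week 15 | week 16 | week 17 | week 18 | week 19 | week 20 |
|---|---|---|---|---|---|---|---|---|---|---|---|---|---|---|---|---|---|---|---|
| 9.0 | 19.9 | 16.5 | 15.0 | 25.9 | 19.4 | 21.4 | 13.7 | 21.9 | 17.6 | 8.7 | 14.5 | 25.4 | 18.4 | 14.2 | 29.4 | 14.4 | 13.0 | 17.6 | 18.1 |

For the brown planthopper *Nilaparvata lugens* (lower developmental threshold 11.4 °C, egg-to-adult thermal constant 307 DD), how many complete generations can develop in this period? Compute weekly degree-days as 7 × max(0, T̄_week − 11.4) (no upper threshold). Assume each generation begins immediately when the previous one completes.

Weekly DD (7 × max(0, T̄ − 11.4)): 0.0, 59.5, 35.7, 25.2, 101.5, 56.0, 70.0, 16.1, 73.5, 43.4, 0.0, 21.7, 98.0, 49.0, 19.6, 126.0, 21.0, 11.2, 43.4, 46.9.
Season total = 917.7 DD.
Complete generations = ⌊917.7 / 307⌋ = 2.

2 generations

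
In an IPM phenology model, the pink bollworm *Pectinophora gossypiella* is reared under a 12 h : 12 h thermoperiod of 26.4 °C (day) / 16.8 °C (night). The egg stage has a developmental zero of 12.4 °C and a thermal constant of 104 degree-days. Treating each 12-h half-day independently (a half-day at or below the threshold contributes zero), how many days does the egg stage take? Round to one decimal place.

11.3 days

Day half: max(0, 26.4 − 12.4) × 0.5 = 14.0 × 0.5 = 7.00 DD.
Night half: max(0, 16.8 − 12.4) × 0.5 = 4.4 × 0.5 = 2.20 DD.
Per 24 h: 9.20 DD/day.
Duration = 104 / 9.20 = 11.304 ≈ 11.3 days.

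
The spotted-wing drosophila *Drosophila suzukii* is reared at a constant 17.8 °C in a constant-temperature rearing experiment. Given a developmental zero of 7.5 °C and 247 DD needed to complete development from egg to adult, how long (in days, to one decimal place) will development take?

Daily accumulation = 17.8 − 7.5 = 10.3 DD/day.
Duration = 247 / 10.3 = 23.981 ≈ 24.0 days.

24.0 days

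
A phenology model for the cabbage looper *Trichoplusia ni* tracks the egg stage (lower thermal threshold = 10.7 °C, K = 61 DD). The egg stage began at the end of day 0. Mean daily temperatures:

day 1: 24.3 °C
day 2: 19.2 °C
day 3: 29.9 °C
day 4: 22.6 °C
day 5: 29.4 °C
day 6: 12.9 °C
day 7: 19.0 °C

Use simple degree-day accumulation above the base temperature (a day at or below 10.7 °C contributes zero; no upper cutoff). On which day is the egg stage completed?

day 5

Daily DD above 10.7 °C: 13.6, 8.5, 19.2, 11.9, 18.7, 2.2, 8.3.
Cumulative: 13.6, 22.1, 41.3, 53.2, 71.9, 74.1, 82.4.
The total first reaches 61 DD on day 5.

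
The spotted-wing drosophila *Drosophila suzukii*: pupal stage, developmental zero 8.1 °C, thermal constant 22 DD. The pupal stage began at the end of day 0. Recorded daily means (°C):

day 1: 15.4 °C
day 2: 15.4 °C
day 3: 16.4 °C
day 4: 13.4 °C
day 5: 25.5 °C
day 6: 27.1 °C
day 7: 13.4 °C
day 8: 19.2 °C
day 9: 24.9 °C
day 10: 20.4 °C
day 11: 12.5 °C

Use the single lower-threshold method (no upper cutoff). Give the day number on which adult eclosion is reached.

Daily DD above 8.1 °C: 7.3, 7.3, 8.3, 5.3, 17.4, 19.0, 5.3, 11.1, 16.8, 12.3, 4.4.
Cumulative: 7.3, 14.6, 22.9, 28.2, 45.6, 64.6, 69.9, 81.0, 97.8, 110.1, 114.5.
The total first reaches 22 DD on day 3.

day 3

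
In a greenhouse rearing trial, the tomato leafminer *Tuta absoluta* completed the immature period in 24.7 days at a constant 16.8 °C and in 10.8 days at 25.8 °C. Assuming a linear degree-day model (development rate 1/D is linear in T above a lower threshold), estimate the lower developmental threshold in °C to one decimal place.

9.8 °C

Equal thermal constants: D₁(T₁ − T_b) = D₂(T₂ − T_b).
24.7·(16.8 − T_b) = 10.8·(25.8 − T_b)
T_b = (24.7·16.8 − 10.8·25.8) / (24.7 − 10.8) = 136.32 / 13.9 = 9.807 °C ≈ 9.8 °C.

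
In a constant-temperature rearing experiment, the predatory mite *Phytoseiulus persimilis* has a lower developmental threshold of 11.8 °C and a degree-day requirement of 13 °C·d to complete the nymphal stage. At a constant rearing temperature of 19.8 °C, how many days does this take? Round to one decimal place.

1.6 days

Daily accumulation = 19.8 − 11.8 = 8.0 DD/day.
Duration = 13 / 8.0 = 1.625 ≈ 1.6 days.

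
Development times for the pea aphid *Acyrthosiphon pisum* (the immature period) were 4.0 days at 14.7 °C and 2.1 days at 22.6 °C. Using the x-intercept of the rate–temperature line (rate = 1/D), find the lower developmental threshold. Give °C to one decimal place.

Linear rate model ⇒ the product D·(T − T_b) is constant across temperatures.
4.0·(14.7 − T_b) = 2.1·(22.6 − T_b)
T_b = (4.0·14.7 − 2.1·22.6) / (4.0 − 2.1) = 11.34 / 1.9 = 5.968 °C ≈ 6.0 °C.

6.0 °C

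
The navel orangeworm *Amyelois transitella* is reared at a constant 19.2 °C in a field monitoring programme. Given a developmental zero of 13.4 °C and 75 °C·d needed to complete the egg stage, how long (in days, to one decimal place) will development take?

Daily accumulation = 19.2 − 13.4 = 5.8 DD/day.
Duration = 75 / 5.8 = 12.931 ≈ 12.9 days.

12.9 days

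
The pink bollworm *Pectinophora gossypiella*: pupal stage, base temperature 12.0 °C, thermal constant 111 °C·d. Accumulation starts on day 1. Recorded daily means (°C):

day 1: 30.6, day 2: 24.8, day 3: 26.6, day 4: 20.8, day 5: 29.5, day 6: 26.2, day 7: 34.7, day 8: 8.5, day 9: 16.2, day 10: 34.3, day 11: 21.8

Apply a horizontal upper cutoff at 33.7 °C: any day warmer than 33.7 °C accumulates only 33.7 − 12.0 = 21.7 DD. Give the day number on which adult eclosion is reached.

Daily DD above 12.0 °C (capped at 21.7): 18.6, 12.8, 14.6, 8.8, 17.5, 14.2, 21.7, 0.0, 4.2, 21.7, 9.8.
Cumulative: 18.6, 31.4, 46.0, 54.8, 72.3, 86.5, 108.2, 108.2, 112.4, 134.1, 143.9.
The total first reaches 111 DD on day 9.

day 9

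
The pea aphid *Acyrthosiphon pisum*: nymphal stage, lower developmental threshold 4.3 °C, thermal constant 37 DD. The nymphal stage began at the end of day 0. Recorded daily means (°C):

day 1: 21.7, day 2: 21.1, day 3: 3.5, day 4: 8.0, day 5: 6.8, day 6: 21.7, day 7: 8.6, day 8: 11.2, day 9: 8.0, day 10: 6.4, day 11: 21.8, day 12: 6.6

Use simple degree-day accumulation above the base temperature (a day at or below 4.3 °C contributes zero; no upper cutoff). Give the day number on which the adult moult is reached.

day 4

Daily DD above 4.3 °C: 17.4, 16.8, 0.0, 3.7, 2.5, 17.4, 4.3, 6.9, 3.7, 2.1, 17.5, 2.3.
Cumulative: 17.4, 34.2, 34.2, 37.9, 40.4, 57.8, 62.1, 69.0, 72.7, 74.8, 92.3, 94.6.
The total first reaches 37 DD on day 4.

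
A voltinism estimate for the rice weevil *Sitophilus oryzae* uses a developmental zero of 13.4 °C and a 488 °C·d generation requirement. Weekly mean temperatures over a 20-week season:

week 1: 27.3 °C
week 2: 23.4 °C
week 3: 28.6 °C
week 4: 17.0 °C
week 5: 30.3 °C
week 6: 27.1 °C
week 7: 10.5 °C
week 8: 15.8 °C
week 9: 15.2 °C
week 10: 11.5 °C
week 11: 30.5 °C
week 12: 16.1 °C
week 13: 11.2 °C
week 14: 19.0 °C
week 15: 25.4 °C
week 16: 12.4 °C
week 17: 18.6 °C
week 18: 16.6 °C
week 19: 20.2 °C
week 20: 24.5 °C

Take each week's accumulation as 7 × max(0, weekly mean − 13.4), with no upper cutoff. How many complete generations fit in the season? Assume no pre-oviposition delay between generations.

2 generations

Weekly DD (7 × max(0, T̄ − 13.4)): 97.3, 70.0, 106.4, 25.2, 118.3, 95.9, 0.0, 16.8, 12.6, 0.0, 119.7, 18.9, 0.0, 39.2, 84.0, 0.0, 36.4, 22.4, 47.6, 77.7.
Season total = 988.4 DD.
Complete generations = ⌊988.4 / 488⌋ = 2.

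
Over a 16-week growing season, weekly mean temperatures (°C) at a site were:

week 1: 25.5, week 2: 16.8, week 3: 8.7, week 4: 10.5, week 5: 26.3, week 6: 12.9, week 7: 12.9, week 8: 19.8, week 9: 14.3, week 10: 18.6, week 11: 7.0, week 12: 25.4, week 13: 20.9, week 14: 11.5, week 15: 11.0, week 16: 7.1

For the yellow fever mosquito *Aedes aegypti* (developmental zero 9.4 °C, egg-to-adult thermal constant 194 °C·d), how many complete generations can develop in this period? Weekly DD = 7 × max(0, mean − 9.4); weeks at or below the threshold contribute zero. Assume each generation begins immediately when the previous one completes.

3 generations

Weekly DD (7 × max(0, T̄ − 9.4)): 112.7, 51.8, 0.0, 7.7, 118.3, 24.5, 24.5, 72.8, 34.3, 64.4, 0.0, 112.0, 80.5, 14.7, 11.2, 0.0.
Season total = 729.4 DD.
Complete generations = ⌊729.4 / 194⌋ = 3.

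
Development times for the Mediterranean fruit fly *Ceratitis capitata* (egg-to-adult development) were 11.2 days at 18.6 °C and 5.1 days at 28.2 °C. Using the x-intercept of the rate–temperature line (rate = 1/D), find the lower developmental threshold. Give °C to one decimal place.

10.6 °C

Under the model K = D·(T − T_b), so D₁·(T₁ − T_b) = D₂·(T₂ − T_b).
11.2·(18.6 − T_b) = 5.1·(28.2 − T_b)
T_b = (11.2·18.6 − 5.1·28.2) / (11.2 − 5.1) = 64.50 / 6.1 = 10.574 °C ≈ 10.6 °C.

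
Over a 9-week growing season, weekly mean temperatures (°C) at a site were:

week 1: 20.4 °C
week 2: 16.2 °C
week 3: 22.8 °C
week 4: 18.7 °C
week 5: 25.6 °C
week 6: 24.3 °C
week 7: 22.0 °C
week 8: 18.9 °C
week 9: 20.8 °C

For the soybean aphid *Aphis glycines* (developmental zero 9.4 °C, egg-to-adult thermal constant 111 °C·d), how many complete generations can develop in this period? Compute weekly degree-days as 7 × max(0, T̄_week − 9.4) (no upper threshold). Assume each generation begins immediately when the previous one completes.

6 generations

Weekly DD (7 × max(0, T̄ − 9.4)): 77.0, 47.6, 93.8, 65.1, 113.4, 104.3, 88.2, 66.5, 79.8.
Season total = 735.7 DD.
Complete generations = ⌊735.7 / 111⌋ = 6.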